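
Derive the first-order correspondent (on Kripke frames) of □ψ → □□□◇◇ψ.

∀x ∀z (xR³z → ∃w (xRw ∧ zR²w))

This is a Sahlqvist (Geach-type) schema ◇^0□^1ψ → □^3◇^2ψ.
Minimal-valuation argument: fix x; take any y with xR^0y and any z with xR^3z. Set V(ψ) to the set of worlds R-reachable from y in exactly 1 step. Then □^1ψ holds at y, so the antecedent holds at x; validity forces ◇^2ψ at z, giving a w with zR^2w and yR^1w.
First-order correspondent: ∀x ∀z (xR³z → ∃w (xRw ∧ zR²w)).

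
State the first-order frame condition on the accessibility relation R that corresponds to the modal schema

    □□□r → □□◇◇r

This is a Sahlqvist (Geach-type) schema ◇^0□^3r → □^2◇^2r.
Minimal-valuation argument: fix x; take any y with xR^0y and any z with xR^2z. Set V(r) to the set of worlds R-reachable from y in exactly 3 steps. Then □^3r holds at y, so the antecedent holds at x; validity forces ◇^2r at z, giving a w with zR^2w and yR^3w.
First-order correspondent: ∀x ∀z (xR²z → ∃w (xR³w ∧ zR²w)).

∀x ∀z (xR²z → ∃w (xR³w ∧ zR²w))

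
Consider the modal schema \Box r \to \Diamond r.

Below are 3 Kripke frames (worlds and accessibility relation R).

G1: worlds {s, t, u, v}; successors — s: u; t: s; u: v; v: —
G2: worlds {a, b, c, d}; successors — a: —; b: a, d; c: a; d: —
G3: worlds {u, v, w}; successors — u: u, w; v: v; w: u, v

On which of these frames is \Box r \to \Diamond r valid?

G3

This is the axiom for seriality; its first-order frame correspondent is \forall x \exists y Rxy.
G1: fails — world v has no successor.
G2: fails — world a has no successor.
G3: holds.
Valid on: G3.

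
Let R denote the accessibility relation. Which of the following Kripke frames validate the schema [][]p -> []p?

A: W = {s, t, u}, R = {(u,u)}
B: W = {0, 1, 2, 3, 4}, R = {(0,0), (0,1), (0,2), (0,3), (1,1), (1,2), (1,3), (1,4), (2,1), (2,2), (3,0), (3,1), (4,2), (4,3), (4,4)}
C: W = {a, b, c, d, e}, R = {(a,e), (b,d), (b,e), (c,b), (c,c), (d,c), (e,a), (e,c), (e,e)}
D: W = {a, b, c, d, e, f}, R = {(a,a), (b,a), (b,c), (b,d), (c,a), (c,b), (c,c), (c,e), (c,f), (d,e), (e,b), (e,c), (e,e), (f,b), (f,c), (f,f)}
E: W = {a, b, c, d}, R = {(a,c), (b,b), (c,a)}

This is the axiom for density; its first-order frame correspondent is forall x forall y (Rxy -> exists z (Rxz & Rzy)).
A: holds.
B: holds.
C: fails — Rbd but no z with Rbz and Rzd.
D: fails — Rbd but no z with Rbz and Rzd.
E: fails — Rac but no z with Raz and Rzc.

A, B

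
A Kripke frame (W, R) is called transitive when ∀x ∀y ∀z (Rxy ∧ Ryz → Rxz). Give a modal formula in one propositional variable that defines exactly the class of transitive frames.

□ψ → □□ψ

A defining formula is □ψ → □□ψ (the 4 axiom).
Suppose □ψ→□□ψ is valid. Take Rxy, Ryz and set V(ψ)={w : Rxw}. Then □ψ at x, so □□ψ at x, so □ψ at y, so ψ at z, i.e. Rxz.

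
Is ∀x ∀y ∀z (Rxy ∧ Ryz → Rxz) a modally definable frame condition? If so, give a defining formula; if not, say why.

Yes: it is transitivity, defined by the 4 schema □q → □□q.

Yes — defined by □q → □□q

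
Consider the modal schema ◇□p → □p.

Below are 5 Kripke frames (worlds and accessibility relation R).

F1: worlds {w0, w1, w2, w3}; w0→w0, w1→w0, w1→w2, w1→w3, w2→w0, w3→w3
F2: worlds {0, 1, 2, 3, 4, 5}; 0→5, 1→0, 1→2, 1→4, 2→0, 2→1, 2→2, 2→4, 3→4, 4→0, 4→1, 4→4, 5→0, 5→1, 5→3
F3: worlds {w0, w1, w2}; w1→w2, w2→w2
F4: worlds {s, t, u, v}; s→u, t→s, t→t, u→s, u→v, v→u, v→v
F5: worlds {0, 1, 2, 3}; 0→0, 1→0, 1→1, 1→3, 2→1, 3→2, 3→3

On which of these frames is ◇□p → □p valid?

Frame correspondent (Sahlqvist): ∀x ∀y ∀z (Rxy ∧ Rxz → Ryz) — i.e. the Euclidean property.
F1: fails — Rw1w2 and Rw1w2 but not Rw2w2.
F2: fails — R05 and R05 but not R55.
F3: condition met.
F4: fails — Rsu and Rsu but not Ruu.
F5: fails — R10 and R11 but not R01.
Valid on: F3.

F3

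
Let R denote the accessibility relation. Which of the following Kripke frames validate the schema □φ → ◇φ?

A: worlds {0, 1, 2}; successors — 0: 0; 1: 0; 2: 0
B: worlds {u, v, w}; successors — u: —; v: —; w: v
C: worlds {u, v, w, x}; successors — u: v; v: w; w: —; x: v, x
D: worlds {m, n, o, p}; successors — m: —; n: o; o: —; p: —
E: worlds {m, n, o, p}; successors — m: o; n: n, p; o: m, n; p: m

A, E

The schema corresponds to seriality: ∀x ∃y Rxy.
A: condition met.
B: fails — world u has no successor.
C: fails — world w has no successor.
D: fails — world m has no successor.
E: condition met.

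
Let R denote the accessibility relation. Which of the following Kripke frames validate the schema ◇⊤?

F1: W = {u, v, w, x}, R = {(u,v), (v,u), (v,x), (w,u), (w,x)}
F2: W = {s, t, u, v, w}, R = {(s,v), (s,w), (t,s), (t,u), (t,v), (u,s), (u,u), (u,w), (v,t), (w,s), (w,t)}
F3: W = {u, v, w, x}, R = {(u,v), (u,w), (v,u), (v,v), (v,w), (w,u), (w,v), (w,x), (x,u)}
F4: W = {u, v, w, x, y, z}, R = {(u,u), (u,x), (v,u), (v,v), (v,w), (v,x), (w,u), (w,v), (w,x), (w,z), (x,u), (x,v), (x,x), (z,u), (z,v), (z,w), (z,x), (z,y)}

F2, F3

This is the axiom for seriality; its first-order frame correspondent is ∀x ∃y Rxy.
F1: fails — world x has no successor.
F2: holds.
F3: holds.
F4: fails — world y has no successor.
Valid on: F2, F3.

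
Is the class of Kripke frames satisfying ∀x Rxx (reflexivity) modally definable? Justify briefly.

Definable; □p → p defines it

Yes: it is reflexivity, defined by the T schema □p → p.
Suppose □p→p is valid. At any x set V(p)={w : Rxw}. Then □p holds at x, so p holds at x, i.e. Rxx.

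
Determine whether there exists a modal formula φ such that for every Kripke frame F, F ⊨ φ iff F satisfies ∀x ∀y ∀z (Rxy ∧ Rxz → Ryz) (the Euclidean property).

Yes: it is the Euclidean property, defined by the 5 schema ◇q → □◇q.
Suppose ◇q→□◇q is valid. Take Rxy, Rxz and set V(q)={y}. Then ◇q at x, so □◇q at x, so ◇q at z, so some w with Rzw has q; w=y, i.e. Rzy. By symmetry of the argument, Ryz.

Definable; ◇q → □◇q defines it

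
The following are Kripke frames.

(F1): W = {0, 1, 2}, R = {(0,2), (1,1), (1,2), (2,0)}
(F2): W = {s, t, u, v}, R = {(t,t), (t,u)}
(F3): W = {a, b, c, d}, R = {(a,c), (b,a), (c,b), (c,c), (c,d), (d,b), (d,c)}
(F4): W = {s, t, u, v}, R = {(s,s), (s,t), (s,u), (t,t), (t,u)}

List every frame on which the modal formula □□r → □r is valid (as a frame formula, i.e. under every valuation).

(F2), (F4)

The schema corresponds to density: ∀x ∀y (Rxy → ∃z (Rxz ∧ Rzy)).
(F1): fails — R20 but no z with R2z and Rz0.
(F2): ✓.
(F3): fails — Rba but no z with Rbz and Rza.
(F4): ✓.
Valid on: (F2), (F4).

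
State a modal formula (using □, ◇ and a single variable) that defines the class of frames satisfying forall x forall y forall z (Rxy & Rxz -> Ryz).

◇s → □◇s

A defining formula is ◇s → □◇s (the 5 axiom).
Suppose ◇s→□◇s is valid. Take Rxy, Rxz and set V(s)={y}. Then ◇s at x, so □◇s at x, so ◇s at z, so some w with Rzw has s; w=y, i.e. Rzy. By symmetry of the argument, Ryz.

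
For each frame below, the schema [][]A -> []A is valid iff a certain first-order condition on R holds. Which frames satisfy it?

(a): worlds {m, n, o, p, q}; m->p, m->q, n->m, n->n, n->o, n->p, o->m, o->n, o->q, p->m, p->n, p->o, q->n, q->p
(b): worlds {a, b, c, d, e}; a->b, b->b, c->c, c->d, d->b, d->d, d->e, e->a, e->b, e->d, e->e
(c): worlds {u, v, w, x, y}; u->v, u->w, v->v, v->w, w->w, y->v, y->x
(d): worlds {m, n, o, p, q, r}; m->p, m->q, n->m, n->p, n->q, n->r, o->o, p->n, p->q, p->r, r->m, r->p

(b)

Frame correspondent (Sahlqvist): forall x forall y (Rxy -> exists z (Rxz & Rzy)) — i.e. density.
(a): fails — Rmq but no z with Rmz and Rzq.
(b): ✓.
(c): fails — Ryx but no z with Ryz and Rzx.
(d): fails — Rpn but no z with Rpz and Rzn.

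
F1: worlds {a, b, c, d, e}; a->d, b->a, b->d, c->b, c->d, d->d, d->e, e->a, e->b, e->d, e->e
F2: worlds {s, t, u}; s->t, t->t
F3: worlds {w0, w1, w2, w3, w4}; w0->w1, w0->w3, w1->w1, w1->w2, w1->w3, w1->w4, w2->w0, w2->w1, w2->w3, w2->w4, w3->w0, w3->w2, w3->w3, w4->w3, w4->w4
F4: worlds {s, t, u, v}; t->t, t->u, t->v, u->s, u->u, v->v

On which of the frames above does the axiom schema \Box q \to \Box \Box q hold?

F2

This is the axiom for transitivity; its first-order frame correspondent is \forall x \forall y \forall z (Rxy \wedge Ryz \to Rxz).
F1: fails — Rcd and Rde but not Rce.
F2: ✓.
F3: fails — Rw1w2 and Rw2w0 but not Rw1w0.
F4: fails — Rtu and Rus but not Rts.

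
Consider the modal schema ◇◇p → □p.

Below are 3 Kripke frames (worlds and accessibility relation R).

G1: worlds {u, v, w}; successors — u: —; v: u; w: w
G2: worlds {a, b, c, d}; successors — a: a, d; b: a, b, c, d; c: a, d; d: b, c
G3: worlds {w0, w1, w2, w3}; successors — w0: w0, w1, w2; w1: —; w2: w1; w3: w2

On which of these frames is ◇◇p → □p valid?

The schema corresponds to a generalized confluence (Geach) condition: ∀x ∀y ∀z ((xR²y ∧ xRz) → ∃w (y = w ∧ z = w)).
G1: ✓.
G2: fails — aR²a, aRd but a ≠ d.
G3: fails — w0R²w0, w0Rw1 but w0 ≠ w1.

G1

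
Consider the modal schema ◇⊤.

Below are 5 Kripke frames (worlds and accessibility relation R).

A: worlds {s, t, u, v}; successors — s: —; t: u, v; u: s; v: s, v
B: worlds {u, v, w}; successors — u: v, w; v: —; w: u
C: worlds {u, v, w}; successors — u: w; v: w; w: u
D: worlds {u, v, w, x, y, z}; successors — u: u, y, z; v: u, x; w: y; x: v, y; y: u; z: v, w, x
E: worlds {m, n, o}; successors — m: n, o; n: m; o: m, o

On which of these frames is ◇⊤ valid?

C, D, E

Frame correspondent (Sahlqvist): ∀x ∃y Rxy — i.e. seriality.
A: fails — world s has no successor.
B: fails — world v has no successor.
C: satisfies the condition.
D: satisfies the condition.
E: satisfies the condition.
Valid on: C, D, E.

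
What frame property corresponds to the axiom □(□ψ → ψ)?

This is the T□ axiom.
It corresponds to shift-reflexivity: ∀x ∀y (Rxy → Ryy).

shift-reflexivity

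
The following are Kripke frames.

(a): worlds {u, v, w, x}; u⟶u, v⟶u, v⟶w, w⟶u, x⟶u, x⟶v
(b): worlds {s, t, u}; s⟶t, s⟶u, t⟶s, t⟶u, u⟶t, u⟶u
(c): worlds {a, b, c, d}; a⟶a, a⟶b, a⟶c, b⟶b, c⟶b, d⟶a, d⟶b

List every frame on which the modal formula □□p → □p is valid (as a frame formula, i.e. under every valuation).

(c)

Frame correspondent (Sahlqvist): ∀x ∀y (Rxy → ∃z (Rxz ∧ Rzy)) — i.e. density.
(a): fails — Rvw but no z with Rvz and Rzw.
(b): fails — Rts but no z with Rtz and Rzs.
(c): ✓.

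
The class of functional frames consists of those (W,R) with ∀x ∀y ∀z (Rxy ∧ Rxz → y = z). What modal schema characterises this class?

This is partial functionality; the standard corresponding axiom is CD: ◇p → □p.

◇p → □p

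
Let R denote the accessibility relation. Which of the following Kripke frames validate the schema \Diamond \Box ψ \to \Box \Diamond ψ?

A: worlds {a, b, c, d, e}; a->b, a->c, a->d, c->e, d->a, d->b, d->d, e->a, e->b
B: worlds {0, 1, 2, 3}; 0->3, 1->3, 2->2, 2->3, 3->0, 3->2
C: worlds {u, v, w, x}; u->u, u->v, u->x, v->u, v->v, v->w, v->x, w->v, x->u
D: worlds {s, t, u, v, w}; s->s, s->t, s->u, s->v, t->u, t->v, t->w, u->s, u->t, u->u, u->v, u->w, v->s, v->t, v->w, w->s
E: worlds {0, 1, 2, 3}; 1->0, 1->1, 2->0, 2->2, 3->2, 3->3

B

This is the axiom for convergence; its first-order frame correspondent is \forall x \forall y \forall z (Rxy \wedge Rxz \to \exists w (Ryw \wedge Rzw)).
A: fails — Rab and Rab but b and b have no common successor.
B: holds.
C: fails — Rvw and Rvx but w and x have no common successor.
D: fails — Ruw and Rut but w and t have no common successor.
E: fails — R10 and R10 but 0 and 0 have no common successor.
Valid on: B.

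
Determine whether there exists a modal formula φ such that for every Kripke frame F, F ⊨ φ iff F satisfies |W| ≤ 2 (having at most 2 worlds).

If a class were modally definable it would be closed under disjoint unions (Goldblatt–Thomason).
Any modal formula valid on each of 3 disjoint one-world frames is valid on their disjoint union (validity is preserved under disjoint unions). Each one-world frame has |W|=1≤2, but the union has |W|=3.
So the class is not modally definable.

No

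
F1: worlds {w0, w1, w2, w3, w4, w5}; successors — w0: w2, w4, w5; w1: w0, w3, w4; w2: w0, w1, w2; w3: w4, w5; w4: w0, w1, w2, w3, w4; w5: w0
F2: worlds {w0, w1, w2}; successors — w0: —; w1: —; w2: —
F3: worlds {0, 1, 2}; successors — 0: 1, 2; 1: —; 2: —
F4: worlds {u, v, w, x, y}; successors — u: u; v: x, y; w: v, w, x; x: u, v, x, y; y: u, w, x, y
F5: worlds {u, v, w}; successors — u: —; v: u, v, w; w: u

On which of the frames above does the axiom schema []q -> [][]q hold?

Frame correspondent (Sahlqvist): forall x forall y forall z (Rxy & Ryz -> Rxz) — i.e. transitivity.
F1: fails — Rw1w0 and Rw0w5 but not Rw1w5.
F2: ✓.
F3: ✓.
F4: fails — Ryx and Rxv but not Ryv.
F5: ✓.
Valid on: F2, F3, F5.

F2, F3, F5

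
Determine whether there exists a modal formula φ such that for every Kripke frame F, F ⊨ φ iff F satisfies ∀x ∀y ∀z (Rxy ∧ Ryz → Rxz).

The condition is transitivity. A defining modal formula is □q → □□q.
Suppose □q→□□q is valid. Take Rxy, Ryz and set V(q)={w : Rxw}. Then □q at x, so □□q at x, so □q at y, so q at z, i.e. Rxz.

Yes — defined by □q → □□q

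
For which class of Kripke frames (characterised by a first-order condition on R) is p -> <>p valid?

Equivalently (dual form): □p → p.
Suppose □p→p is valid. At any x set V(p)={w : Rxw}. Then □p holds at x, so p holds at x, i.e. Rxx.

reflexivity: forall x Rxx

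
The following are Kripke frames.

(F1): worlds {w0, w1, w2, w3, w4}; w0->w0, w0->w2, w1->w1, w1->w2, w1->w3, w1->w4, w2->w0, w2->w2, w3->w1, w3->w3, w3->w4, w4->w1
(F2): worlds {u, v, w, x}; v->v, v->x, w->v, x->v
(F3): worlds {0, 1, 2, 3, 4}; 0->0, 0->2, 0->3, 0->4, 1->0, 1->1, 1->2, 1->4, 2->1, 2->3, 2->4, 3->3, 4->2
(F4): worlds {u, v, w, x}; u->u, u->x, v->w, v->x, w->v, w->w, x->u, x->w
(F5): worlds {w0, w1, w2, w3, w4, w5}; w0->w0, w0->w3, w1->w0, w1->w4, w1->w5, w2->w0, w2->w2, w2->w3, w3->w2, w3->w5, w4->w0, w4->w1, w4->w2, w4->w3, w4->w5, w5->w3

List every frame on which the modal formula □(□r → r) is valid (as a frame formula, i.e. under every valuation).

none

The schema corresponds to shift-reflexivity: ∀x ∀y (Rxy → Ryy).
(F1): fails — Rw1w4 but not Rw4w4.
(F2): fails — Rvx but not Rxx.
(F3): fails — R02 but not R22.
(F4): fails — Rvx but not Rxx.
(F5): fails — Rw1w5 but not Rw5w5.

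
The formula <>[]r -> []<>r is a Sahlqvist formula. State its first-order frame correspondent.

This schema is the .2 axiom.
It corresponds to convergence: forall x forall y forall z (Rxy & Rxz -> exists w (Ryw & Rzw)).

Convergence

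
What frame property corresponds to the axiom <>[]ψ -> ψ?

Replacing ψ by ¬ψ and contraposing gives the equivalent schema ψ → □◇ψ.
Suppose ψ→□◇ψ is valid. Take Rxy and set V(ψ)={x}. Then ψ at x, so □◇ψ at x, so ◇ψ at y, so some z with Ryz has ψ; z=x, i.e. Ryx.
The converse is a direct semantic check.
So the correspondent is symmetry.

symmetry: forall x forall y (Rxy -> Ryx)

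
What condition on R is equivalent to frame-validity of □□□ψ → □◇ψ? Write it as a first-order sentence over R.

This is a Sahlqvist (Geach-type) schema ◇^0□^3ψ → □^1◇^1ψ.
Minimal-valuation argument: fix x; take any y with xR^0y and any z with xR^1z. Set V(ψ) to the set of worlds R-reachable from y in exactly 3 steps. Then □^3ψ holds at y, so the antecedent holds at x; validity forces ◇^1ψ at z, giving a w with zR^1w and yR^3w.
First-order correspondent: ∀x ∀z (xRz → ∃w (xR³w ∧ zRw)).

∀x ∀z (xRz → ∃w (xR³w ∧ zRw))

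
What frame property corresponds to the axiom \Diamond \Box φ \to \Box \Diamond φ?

Suppose ◇□φ→□◇φ is valid. Take Rxy, Rxz and set V(φ)={w : Ryw}. Then □φ at y so ◇□φ at x, so □◇φ at x, so ◇φ at z, giving w with Rzw and Ryw.

Convergence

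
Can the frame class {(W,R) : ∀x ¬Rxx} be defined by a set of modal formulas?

Modal frame validity is preserved under surjective bounded morphisms.
The 5-cycle (worlds a,b,c,d,e with a→b→c→d→e→a) is irreflexive, and the map sending every world to a single reflexive point • is a surjective bounded morphism (forth: every edge maps to (•,•); back: every world has a successor). So any modal formula valid on the 5-cycle is also valid on the reflexive point, which is not irreflexive.
So no modal formula (or set of formulas) defines exactly the irreflexive frames.

Not modally definable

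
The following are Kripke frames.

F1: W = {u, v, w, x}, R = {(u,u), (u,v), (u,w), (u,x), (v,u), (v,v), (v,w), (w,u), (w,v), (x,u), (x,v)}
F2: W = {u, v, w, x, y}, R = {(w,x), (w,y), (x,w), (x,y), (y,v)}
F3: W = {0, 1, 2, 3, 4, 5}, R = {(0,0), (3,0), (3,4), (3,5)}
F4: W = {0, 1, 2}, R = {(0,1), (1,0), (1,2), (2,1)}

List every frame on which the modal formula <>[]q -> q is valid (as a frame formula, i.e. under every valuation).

The schema corresponds to symmetry: forall x forall y (Rxy -> Ryx).
F1: fails — Rxv but not Rvx.
F2: fails — Rwy but not Ryw.
F3: fails — R34 but not R43.
F4: ✓.

F4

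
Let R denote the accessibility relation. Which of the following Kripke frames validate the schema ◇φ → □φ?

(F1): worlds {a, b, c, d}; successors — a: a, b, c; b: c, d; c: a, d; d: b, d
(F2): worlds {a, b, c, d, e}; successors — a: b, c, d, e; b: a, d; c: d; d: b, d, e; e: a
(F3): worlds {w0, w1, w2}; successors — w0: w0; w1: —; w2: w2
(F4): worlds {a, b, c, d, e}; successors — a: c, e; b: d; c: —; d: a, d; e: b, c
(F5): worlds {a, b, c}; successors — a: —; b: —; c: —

(F3), (F5)

This is the axiom for partial functionality; its first-order frame correspondent is ∀x ∀y ∀z (Rxy ∧ Rxz → y = z).
(F1): fails — a sees both a and b.
(F2): fails — a sees both b and c.
(F3): condition met.
(F4): fails — a sees both c and e.
(F5): condition met.
Valid on: (F3), (F5).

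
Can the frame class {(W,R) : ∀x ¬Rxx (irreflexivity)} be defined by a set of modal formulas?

No — not modally definable

If a class were modally definable it would be closed under surjective bounded morphisms (Goldblatt–Thomason).
The 2-cycle (worlds a,b with a→b→a) is irreflexive, and the map sending every world to a single reflexive point • is a surjective bounded morphism (forth: every edge maps to (•,•); back: every world has a successor). So any modal formula valid on the 2-cycle is also valid on the reflexive point, which is not irreflexive.
So no modal formula (or set of formulas) defines exactly the irreflexive frames.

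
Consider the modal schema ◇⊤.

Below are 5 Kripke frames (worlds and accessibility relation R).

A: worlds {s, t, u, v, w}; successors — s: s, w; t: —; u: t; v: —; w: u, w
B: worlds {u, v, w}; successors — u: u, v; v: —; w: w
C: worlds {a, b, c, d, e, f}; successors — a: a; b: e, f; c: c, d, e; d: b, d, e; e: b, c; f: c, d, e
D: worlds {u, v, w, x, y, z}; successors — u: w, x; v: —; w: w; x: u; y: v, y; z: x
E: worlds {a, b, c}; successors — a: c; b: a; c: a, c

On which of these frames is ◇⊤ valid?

The schema corresponds to seriality: ∀x ∃y Rxy.
A: fails — world t has no successor.
B: fails — world v has no successor.
C: condition met.
D: fails — world v has no successor.
E: condition met.

C, E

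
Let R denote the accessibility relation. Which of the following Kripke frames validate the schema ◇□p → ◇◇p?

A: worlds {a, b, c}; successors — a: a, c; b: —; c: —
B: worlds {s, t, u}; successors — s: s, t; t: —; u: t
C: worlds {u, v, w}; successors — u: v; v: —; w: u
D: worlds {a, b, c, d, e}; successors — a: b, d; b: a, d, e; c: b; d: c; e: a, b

This is the axiom for a generalized confluence (Geach) condition; its first-order frame correspondent is ∀x ∀y (xRy → ∃w (yRw ∧ xR²w)).
A: fails — aRc but no w with cRw and aR²w.
B: fails — sRt but no w with tRw and sR²w.
C: fails — uRv but no t with vRt and uR²t.
D: ✓.
Valid on: D.

D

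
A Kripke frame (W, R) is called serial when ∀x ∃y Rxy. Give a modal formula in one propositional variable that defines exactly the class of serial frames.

This is seriality; the standard corresponding axiom is D: □ψ → ◇ψ.
Suppose □ψ→◇ψ is valid. At any x set V(ψ)=W. Then □ψ at x, so ◇ψ at x, so x has a successor.

□ψ → ◇ψ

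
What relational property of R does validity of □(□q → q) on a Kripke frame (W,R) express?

This schema is the T□ axiom.
It corresponds to shift-reflexivity: ∀x ∀y (Rxy → Ryy).

Shift-reflexivity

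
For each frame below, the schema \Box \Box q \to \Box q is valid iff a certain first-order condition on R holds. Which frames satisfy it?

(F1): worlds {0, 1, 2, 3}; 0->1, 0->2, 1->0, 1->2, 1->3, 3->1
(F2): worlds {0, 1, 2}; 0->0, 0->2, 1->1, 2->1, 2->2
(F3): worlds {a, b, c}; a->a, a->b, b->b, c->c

(F2), (F3)

Frame correspondent (Sahlqvist): \forall x \forall y (Rxy \to \exists z (Rxz \wedge Rzy)) — i.e. density.
(F1): fails — R10 but no z with R1z and Rz0.
(F2): condition met.
(F3): condition met.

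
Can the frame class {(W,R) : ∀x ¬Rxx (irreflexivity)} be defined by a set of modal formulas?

Not definable by any modal formula

If a class were modally definable it would be closed under surjective bounded morphisms (Goldblatt–Thomason).
The 4-cycle (worlds 0,1,2,3 with 0→1→2→3→0) is irreflexive, and the map sending every world to a single reflexive point • is a surjective bounded morphism (forth: every edge maps to (•,•); back: every world has a successor). So any modal formula valid on the 4-cycle is also valid on the reflexive point, which is not irreflexive.
So the class is not modally definable.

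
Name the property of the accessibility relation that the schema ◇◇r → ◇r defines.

Replacing r by ¬r and contraposing gives the equivalent schema □r → □□r.
Suppose □r→□□r is valid. Take Rxy, Ryz and set V(r)={w : Rxw}. Then □r at x, so □□r at x, so □r at y, so r at z, i.e. Rxz.
Conversely, on a frame with transitivity the schema holds at every world under every valuation.
So the correspondent is transitivity.

transitivity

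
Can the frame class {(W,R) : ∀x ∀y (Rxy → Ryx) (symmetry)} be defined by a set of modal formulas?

Definable; p → □◇p defines it

Yes: it is symmetry, defined by the B schema p → □◇p.
Suppose p→□◇p is valid. Take Rxy and set V(p)={x}. Then p at x, so □◇p at x, so ◇p at y, so some z with Ryz has p; z=x, i.e. Ryx.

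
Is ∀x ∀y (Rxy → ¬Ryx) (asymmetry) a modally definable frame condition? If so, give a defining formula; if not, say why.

If a class were modally definable it would be closed under surjective bounded morphisms (Goldblatt–Thomason).
The 4-cycle (worlds s,t,u,v with s→t→u→v→s) is asymmetric. Mapping every world to a single reflexive point • is a surjective bounded morphism, and the reflexive point is not asymmetric (R•• but asymmetry requires ¬R••).
Hence asymmetry is not modally definable.

No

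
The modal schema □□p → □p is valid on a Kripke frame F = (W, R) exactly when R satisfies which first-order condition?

Suppose □□p→□p is valid. Take Rxy and set V(p)={w : xR²w}. Then □□p at x, so □p at x, so p at y, i.e. ∃z(Rxz∧Rzy).
The converse is a direct semantic check.
Frame condition: ∀x ∀y (Rxy → ∃z (Rxz ∧ Rzy)).

density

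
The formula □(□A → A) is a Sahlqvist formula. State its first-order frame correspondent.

Shift-reflexivity

Suppose □(□A→A) is valid. Take Rxy and set V(A)={w : Ryw}. Then at y, □A holds; since □(□A→A) at x, □A→A at y, so A at y, i.e. Ryy.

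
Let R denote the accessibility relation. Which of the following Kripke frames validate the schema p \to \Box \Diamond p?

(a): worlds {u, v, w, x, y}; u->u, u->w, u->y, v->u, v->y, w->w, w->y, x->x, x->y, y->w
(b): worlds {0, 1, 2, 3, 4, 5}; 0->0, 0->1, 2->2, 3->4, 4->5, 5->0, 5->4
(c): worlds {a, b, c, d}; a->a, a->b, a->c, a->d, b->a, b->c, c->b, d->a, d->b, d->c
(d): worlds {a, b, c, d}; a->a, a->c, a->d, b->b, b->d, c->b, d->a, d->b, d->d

This is the axiom for symmetry; its first-order frame correspondent is \forall x \forall y (Rxy \to Ryx).
(a): fails — Ruw but not Rwu.
(b): fails — R34 but not R43.
(c): fails — Rdc but not Rcd.
(d): fails — Rcb but not Rbc.

none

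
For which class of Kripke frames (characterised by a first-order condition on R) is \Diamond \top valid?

This schema is equivalent to the D axiom □ψ → ◇ψ.
Its frame correspondent is seriality — \forall x \exists y Rxy.

seriality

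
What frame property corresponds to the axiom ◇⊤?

seriality: ∀x ∃y Rxy

◇⊤ holds at w iff w has a successor, so frame-validity of ◇⊤ is exactly seriality. Equivalently via □r → ◇r:
Suppose □r→◇r is valid. At any x set V(r)=W. Then □r at x, so ◇r at x, so x has a successor.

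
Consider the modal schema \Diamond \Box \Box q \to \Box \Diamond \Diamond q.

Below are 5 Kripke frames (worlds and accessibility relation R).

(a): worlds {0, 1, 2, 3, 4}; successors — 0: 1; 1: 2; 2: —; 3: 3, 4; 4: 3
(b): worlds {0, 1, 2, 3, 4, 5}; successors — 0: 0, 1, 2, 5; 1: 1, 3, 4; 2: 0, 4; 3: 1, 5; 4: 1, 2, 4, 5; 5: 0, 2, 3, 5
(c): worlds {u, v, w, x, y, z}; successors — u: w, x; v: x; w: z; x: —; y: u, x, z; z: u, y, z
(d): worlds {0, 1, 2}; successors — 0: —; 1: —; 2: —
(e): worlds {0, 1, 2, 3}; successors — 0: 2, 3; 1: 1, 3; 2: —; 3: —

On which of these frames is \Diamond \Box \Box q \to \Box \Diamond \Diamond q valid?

The schema corresponds to a generalized confluence (Geach) condition: \forall x \forall y \forall z ((xRy \wedge xRz) \to \exists w (y R^2 w \wedge z R^2 w)).
(a): fails — 0R1, 0R1 but no w with 1R²w and 1R²w.
(b): ✓.
(c): fails — uRw, uRx but no t with wR²t and xR²t.
(d): ✓.
(e): fails — 0R2, 0R2 but no w with 2R²w and 2R²w.
Valid on: (b), (d).

(b), (d)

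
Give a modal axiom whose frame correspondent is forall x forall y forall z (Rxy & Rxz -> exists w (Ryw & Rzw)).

A defining formula is ◇□r → □◇r (the .2 axiom).
Suppose ◇□r→□◇r is valid. Take Rxy, Rxz and set V(r)={w : Ryw}. Then □r at y so ◇□r at x, so □◇r at x, so ◇r at z, giving w with Rzw and Ryw.

◇□r → □◇r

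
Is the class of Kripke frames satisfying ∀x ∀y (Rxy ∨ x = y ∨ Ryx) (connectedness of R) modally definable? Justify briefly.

If a class were modally definable it would be closed under disjoint unions (Goldblatt–Thomason).
Take 3 disjoint single-world reflexive frames: each is trivially connected, but their disjoint union has 3 worlds with no edge between distinct components, so it is not connected.
So the class is not modally definable.

Not definable by any modal formula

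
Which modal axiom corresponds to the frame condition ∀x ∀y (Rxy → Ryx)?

q → □◇q

The condition is symmetry. The B schema q → □◇q defines it.
Suppose q→□◇q is valid. Take Rxy and set V(q)={x}. Then q at x, so □◇q at x, so ◇q at y, so some z with Ryz has q; z=x, i.e. Ryx.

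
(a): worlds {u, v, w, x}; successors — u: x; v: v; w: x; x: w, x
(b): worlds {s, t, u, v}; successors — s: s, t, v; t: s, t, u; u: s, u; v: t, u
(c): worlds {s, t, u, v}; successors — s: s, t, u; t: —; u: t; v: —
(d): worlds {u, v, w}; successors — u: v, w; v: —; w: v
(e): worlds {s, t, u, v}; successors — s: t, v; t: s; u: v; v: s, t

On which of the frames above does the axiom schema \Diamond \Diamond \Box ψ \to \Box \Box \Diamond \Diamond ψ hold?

(a), (b)

Frame correspondent (Sahlqvist): \forall x \forall y \forall z ((x R^2 y \wedge x R^2 z) \to \exists w (yRw \wedge z R^2 w)) — i.e. a generalized confluence (Geach) condition.
(a): ✓.
(b): ✓.
(c): fails — sR²s, sR²t but no w with sRw and tR²w.
(d): fails — uR²v, uR²v but no t with vRt and vR²t.
(e): fails — sR²t, sR²t but no w with tRw and tR²w.
Valid on: (a), (b).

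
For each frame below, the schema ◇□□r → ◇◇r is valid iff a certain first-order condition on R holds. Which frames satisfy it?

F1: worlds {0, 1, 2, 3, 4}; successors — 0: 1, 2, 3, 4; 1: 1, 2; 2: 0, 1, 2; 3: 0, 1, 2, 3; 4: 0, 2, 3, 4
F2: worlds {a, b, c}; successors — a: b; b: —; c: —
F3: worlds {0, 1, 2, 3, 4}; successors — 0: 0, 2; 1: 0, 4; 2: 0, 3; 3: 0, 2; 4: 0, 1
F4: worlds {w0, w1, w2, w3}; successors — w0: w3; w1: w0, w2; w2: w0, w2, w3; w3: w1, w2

Frame correspondent (Sahlqvist): ∀x ∀y (xRy → ∃w (yR²w ∧ xR²w)) — i.e. a generalized confluence (Geach) condition.
F1: condition met.
F2: fails — aRb but no w with bR²w and aR²w.
F3: condition met.
F4: condition met.

F1, F3, F4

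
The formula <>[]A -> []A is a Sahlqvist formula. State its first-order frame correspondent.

This is a form of the 5 axiom.
It corresponds to the Euclidean property: forall x forall y forall z (Rxy & Rxz -> Ryz).

the Euclidean property: forall x forall y forall z (Rxy & Rxz -> Ryz)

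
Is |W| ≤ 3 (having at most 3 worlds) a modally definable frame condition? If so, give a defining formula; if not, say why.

Not modally definable

Any modally definable frame class is closed under disjoint unions.
Any modal formula valid on each of 4 disjoint one-world frames is valid on their disjoint union (validity is preserved under disjoint unions). Each one-world frame has |W|=1≤3, but the union has |W|=4.
So the class is not modally definable.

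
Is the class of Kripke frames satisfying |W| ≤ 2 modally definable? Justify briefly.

No — not modally definable

If a class were modally definable it would be closed under disjoint unions (Goldblatt–Thomason).
Any modal formula valid on each of 3 disjoint one-world frames is valid on their disjoint union (validity is preserved under disjoint unions). Each one-world frame has |W|=1≤2, but the union has |W|=3.
So no modal formula (or set of formulas) defines exactly the |W|≤2 frames.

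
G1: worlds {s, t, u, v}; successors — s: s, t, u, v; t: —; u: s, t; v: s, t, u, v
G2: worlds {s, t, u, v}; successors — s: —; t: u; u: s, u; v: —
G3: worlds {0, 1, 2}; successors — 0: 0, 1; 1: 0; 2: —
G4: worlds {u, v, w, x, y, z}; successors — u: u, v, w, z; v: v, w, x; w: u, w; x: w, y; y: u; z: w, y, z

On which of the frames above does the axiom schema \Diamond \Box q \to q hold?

G3

This is the axiom for symmetry; its first-order frame correspondent is \forall x \forall y (Rxy \to Ryx).
G1: fails — Rut but not Rtu.
G2: fails — Rus but not Rsu.
G3: condition met.
G4: fails — Ruv but not Rvu.
Valid on: G3.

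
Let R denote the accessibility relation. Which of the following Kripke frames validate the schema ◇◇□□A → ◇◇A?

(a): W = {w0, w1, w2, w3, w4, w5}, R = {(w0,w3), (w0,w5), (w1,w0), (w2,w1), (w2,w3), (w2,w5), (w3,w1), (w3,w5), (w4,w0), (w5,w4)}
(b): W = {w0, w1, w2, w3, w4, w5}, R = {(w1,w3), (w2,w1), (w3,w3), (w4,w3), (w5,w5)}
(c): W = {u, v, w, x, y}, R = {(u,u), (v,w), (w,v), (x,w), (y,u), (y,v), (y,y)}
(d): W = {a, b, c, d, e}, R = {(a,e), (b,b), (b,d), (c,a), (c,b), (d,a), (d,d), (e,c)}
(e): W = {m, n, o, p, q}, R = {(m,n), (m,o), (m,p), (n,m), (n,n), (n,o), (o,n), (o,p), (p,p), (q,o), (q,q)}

The schema corresponds to a generalized confluence (Geach) condition: ∀x ∀y (xR²y → ∃w (yR²w ∧ xR²w)).
(a): fails — w0R²w5 but no w with w5R²w and w0R²w.
(b): holds.
(c): holds.
(d): fails — aR²c but no w with cR²w and aR²w.
(e): holds.
Valid on: (b), (c), (e).

(b), (c), (e)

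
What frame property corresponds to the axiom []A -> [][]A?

Suppose □A→□□A is valid. Take Rxy, Ryz and set V(A)={w : Rxw}. Then □A at x, so □□A at x, so □A at y, so A at z, i.e. Rxz.
Conversely, on a frame with transitivity the schema holds at every world under every valuation.
So the correspondent is transitivity.

transitivity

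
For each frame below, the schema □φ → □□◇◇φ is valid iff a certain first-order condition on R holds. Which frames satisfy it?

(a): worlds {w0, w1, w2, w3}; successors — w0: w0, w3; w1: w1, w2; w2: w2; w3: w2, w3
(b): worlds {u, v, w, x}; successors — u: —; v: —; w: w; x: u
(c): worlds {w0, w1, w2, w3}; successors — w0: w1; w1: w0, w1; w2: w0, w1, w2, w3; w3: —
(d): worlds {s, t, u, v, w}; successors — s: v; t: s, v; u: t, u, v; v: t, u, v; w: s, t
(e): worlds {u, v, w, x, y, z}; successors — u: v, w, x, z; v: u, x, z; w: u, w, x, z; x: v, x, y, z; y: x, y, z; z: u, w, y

The schema corresponds to a generalized confluence (Geach) condition: ∀x ∀z (xR²z → ∃w (xRw ∧ zR²w)).
(a): fails — w0R²w2 but no w with w0Rw and w2R²w.
(b): satisfies the condition.
(c): fails — w2R²w3 but no w with w2Rw and w3R²w.
(d): satisfies the condition.
(e): satisfies the condition.

(b), (d), (e)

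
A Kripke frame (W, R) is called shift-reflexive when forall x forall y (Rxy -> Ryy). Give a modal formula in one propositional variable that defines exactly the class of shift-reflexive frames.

□(□ψ → ψ)

This is shift-reflexivity; the standard corresponding axiom is T□: □(□ψ → ψ).
Suppose □(□ψ→ψ) is valid. Take Rxy and set V(ψ)={w : Ryw}. Then at y, □ψ holds; since □(□ψ→ψ) at x, □ψ→ψ at y, so ψ at y, i.e. Ryy.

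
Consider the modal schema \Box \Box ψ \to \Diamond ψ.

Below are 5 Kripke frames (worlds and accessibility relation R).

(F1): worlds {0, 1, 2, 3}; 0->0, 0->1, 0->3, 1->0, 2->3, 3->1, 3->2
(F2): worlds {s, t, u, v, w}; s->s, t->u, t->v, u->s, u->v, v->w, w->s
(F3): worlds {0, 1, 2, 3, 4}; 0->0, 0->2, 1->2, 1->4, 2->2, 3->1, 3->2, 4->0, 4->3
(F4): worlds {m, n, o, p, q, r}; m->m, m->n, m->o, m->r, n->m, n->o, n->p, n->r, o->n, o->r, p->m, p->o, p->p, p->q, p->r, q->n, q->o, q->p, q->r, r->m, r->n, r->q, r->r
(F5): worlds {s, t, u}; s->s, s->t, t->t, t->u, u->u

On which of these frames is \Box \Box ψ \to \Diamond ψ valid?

The schema corresponds to a generalized confluence (Geach) condition: \forall x \exists w (x R^2 w \wedge xRw).
(F1): fails — at 2 but no w with 2R²w and 2Rw.
(F2): fails — at v but no w* with vR²w* and vRw*.
(F3): condition met.
(F4): condition met.
(F5): condition met.
Valid on: (F3), (F4), (F5).

(F3), (F4), (F5)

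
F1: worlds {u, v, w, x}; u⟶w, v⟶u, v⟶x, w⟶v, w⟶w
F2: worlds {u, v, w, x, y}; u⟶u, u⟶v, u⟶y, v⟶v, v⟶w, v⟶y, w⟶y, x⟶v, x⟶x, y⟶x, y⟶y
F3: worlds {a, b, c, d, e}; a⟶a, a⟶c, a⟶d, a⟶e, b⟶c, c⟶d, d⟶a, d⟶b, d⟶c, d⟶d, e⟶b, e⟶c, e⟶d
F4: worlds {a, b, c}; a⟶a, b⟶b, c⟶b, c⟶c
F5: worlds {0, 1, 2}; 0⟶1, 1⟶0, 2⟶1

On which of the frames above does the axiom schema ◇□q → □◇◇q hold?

F2, F4

The schema corresponds to a generalized confluence (Geach) condition: ∀x ∀y ∀z ((xRy ∧ xRz) → ∃w (yRw ∧ zR²w)).
F1: fails — vRu, vRx but no t with uRt and xR²t.
F2: ✓.
F3: fails — dRb, dRb but no w with bRw and bR²w.
F4: ✓.
F5: fails — 0R1, 0R1 but no w with 1Rw and 1R²w.
Valid on: F2, F4.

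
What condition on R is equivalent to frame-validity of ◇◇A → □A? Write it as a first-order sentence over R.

∀x ∀y ∀z ((xR²y ∧ xRz) → ∃w (y = w ∧ z = w))

This is a Sahlqvist (Geach-type) schema ◇^2□^0A → □^1◇^0A.
Minimal-valuation argument: fix x; take any y with xR^2y and any z with xR^1z. Set V(A) to the set of worlds R-reachable from y in exactly 0 steps. Then □^0A holds at y, so the antecedent holds at x; validity forces ◇^0A at z, giving a w with zR^0w and yR^0w.
First-order correspondent: ∀x ∀y ∀z ((xR²y ∧ xRz) → ∃w (y = w ∧ z = w)).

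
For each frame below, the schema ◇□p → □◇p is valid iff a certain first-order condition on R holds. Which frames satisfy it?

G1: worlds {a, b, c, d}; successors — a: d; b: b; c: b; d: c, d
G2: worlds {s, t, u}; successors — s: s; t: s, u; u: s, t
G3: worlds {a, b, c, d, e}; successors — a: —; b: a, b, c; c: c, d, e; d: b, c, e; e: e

G2

The schema corresponds to convergence: ∀x ∀y ∀z (Rxy ∧ Rxz → ∃w (Ryw ∧ Rzw)).
G1: fails — Rdc and Rdd but c and d have no common successor.
G2: ✓.
G3: fails — Rbc and Rba but c and a have no common successor.
Valid on: G2.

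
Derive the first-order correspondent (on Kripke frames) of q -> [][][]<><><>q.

This is a Sahlqvist (Geach-type) schema ◇^0□^0q → □^3◇^3q.
Minimal-valuation argument: fix x; take any y with xR^0y and any z with xR^3z. Set V(q) to the set of worlds R-reachable from y in exactly 0 steps. Then □^0q holds at y, so the antecedent holds at x; validity forces ◇^3q at z, giving a w with zR^3w and yR^0w.
First-order correspondent: forall x forall z (x R^3 z -> exists w (x = w & z R^3 w)).

forall x forall z (x R^3 z -> exists w (x = w & z R^3 w))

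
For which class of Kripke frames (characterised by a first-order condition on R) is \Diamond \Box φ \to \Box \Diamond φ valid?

This is the .2 axiom.
Its frame correspondent is convergence — \forall x \forall y \forall z (Rxy \wedge Rxz \to \exists w (Ryw \wedge Rzw)).

convergence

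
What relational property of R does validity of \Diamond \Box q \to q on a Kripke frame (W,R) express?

Equivalently (dual form): q → □◇q.
Suppose q→□◇q is valid. Take Rxy and set V(q)={x}. Then q at x, so □◇q at x, so ◇q at y, so some z with Ryz has q; z=x, i.e. Ryx.

symmetry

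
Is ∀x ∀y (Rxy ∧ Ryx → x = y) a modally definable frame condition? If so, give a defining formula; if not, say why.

Not definable by any modal formula

Modal frame validity is preserved under surjective bounded morphisms.
The 6-cycle (worlds a,b,c,d,e,f with a→b→c→d→e→f→a) is antisymmetric. Sending even-indexed worlds to s and odd-indexed worlds to t is a surjective bounded morphism onto the two-world frame with s↔t, which is not antisymmetric.
So the class is not modally definable.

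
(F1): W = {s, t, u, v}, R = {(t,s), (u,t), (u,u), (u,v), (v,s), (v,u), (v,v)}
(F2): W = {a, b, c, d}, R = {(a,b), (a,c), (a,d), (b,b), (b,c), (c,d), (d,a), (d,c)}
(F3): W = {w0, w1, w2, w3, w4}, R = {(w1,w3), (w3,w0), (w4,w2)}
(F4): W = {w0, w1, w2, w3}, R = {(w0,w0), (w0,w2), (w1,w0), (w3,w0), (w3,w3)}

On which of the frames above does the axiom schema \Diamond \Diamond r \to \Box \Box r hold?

(F3)

Frame correspondent (Sahlqvist): \forall x \forall y \forall z ((x R^2 y \wedge x R^2 z) \to \exists w (y = w \wedge z = w)) — i.e. a generalized confluence (Geach) condition.
(F1): fails — uR²s, uR²t but s ≠ t.
(F2): fails — aR²a, aR²b but a ≠ b.
(F3): satisfies the condition.
(F4): fails — w0R²w0, w0R²w2 but w0 ≠ w2.
Valid on: (F3).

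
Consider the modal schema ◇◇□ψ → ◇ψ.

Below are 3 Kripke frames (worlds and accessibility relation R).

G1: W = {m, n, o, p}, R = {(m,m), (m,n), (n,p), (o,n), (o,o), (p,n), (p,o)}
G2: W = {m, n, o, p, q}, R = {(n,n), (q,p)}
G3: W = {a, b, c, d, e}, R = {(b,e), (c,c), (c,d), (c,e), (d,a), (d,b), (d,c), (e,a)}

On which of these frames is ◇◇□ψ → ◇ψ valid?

G2

This is the axiom for a generalized confluence (Geach) condition; its first-order frame correspondent is ∀x ∀y (xR²y → ∃w (yRw ∧ xRw)).
G1: fails — mR²n but no w with nRw and mRw.
G2: condition met.
G3: fails — bR²a but no w with aRw and bRw.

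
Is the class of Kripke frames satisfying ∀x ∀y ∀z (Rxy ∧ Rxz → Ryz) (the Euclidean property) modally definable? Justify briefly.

Yes: it is the Euclidean property, defined by the 5 schema ◇r → □◇r.

Definable; ◇r → □◇r defines it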